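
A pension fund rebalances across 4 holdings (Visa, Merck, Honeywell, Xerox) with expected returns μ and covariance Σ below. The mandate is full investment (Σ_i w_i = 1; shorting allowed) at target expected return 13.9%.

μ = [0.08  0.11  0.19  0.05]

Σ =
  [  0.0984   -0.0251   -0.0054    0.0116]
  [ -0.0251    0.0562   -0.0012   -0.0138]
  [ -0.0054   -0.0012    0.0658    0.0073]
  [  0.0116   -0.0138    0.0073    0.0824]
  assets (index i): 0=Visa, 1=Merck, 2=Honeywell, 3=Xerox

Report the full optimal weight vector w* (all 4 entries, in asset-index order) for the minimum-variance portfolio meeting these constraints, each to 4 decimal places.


0.1903  0.3402  0.4491  0.0204

g=Σ⁻¹μ = [1.6489  2.9039  3.0099  0.5944]
h=Σ⁻¹𝟙 = [16.8320  28.8911  15.6392  13.2194]
a=μᵀg=1.052933  b=𝟙ᵀg=8.157005  c=𝟙ᵀh=74.581756  D=ac−b²=11.992876
λ₁=(c·0.139−b)/D = (74.581756·0.139−8.157005)/11.992876 = 0.184264
λ₂=(a−b·0.139)/D = (1.052933−8.157005·0.139)/11.992876 = -0.006745
w* = 0.184264·g + -0.006745·h:
  w_0 = 0.184264·1.6489 + -0.006745·16.8320 = 0.1903  (Visa)
  w_1 = 0.184264·2.9039 + -0.006745·28.8911 = 0.3402  (Merck)
  w_2 = 0.184264·3.0099 + -0.006745·15.6392 = 0.4491  (Honeywell)
  w_3 = 0.184264·0.5944 + -0.006745·13.2194 = 0.0204  (Xerox)
Σw_i=1.0000  μᵀw=0.1390
σ²=wᵀΣw=λ₁·μ_p+λ₂ = 0.184264·0.139 + -0.006745 = 0.018868 ≈ 0.0189


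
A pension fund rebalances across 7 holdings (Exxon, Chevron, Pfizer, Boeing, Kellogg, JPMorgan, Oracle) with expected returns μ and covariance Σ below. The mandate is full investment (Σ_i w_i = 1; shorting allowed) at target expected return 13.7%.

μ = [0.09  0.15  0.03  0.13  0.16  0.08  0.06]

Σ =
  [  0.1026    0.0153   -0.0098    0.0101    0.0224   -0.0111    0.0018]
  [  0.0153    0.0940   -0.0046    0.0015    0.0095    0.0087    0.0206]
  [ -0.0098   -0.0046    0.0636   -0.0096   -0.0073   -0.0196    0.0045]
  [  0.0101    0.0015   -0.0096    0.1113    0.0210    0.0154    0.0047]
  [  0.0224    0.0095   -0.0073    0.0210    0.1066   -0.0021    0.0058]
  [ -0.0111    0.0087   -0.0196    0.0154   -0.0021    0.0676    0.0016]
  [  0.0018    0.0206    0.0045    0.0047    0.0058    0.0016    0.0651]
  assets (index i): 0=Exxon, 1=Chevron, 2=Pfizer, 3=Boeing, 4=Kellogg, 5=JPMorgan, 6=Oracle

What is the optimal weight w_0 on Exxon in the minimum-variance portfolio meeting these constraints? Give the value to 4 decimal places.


0.0368

x=Σ⁻¹μ = [0.6186  1.2507  1.3182  0.7828  1.2104  1.3603  0.2199]
y=Σ⁻¹𝟙 = [11.6293  4.9083  25.6257  5.2181  7.1132  22.2925  10.1566]
a=μᵀx=0.700269  b=𝟙ᵀx=6.760906  c=𝟙ᵀy=86.943604  D=ac−b²=15.174024
λ₁=(c·0.137−b)/D = (86.943604·0.137−6.760906)/15.174024 = 0.339420
λ₂=(a−b·0.137)/D = (0.700269−6.760906·0.137)/15.174024 = -0.014892
w* = 0.339420·x + -0.014892·y:
  w_0 = 0.339420·0.6186 + -0.014892·11.6293 = 0.0368  (Exxon)
  w_1 = 0.339420·1.2507 + -0.014892·4.9083 = 0.3514  (Chevron)
  w_2 = 0.339420·1.3182 + -0.014892·25.6257 = 0.0658  (Pfizer)
  w_3 = 0.339420·0.7828 + -0.014892·5.2181 = 0.1880  (Boeing)
  w_4 = 0.339420·1.2104 + -0.014892·7.1132 = 0.3049  (Kellogg)
  w_5 = 0.339420·1.3603 + -0.014892·22.2925 = 0.1297  (JPMorgan)
  w_6 = 0.339420·0.2199 + -0.014892·10.1566 = -0.0766  (Oracle)
Σw_i=1.0000  μᵀw=0.1370
σ²=wᵀΣw=λ₁·μ_p+λ₂ = 0.339420·0.137 + -0.014892 = 0.031608 ≈ 0.0316


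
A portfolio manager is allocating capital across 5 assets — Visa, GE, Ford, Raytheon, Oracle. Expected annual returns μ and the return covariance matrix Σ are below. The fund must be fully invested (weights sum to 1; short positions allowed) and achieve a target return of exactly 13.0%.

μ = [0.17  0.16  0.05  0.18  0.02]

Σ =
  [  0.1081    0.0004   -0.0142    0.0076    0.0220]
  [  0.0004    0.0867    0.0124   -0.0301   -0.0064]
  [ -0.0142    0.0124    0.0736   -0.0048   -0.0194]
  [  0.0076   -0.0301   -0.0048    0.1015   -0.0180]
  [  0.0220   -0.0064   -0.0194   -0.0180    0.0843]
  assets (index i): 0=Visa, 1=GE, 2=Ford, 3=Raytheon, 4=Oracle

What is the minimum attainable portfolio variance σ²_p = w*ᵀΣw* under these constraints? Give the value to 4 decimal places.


0.0144

p=Σ⁻¹μ = [1.3125  2.7063  0.8814  2.6744  0.8741]
q=Σ⁻¹𝟙 = [6.2682  16.8413  18.3845  18.7471  19.7389]
a=μᵀp=1.199074  b=𝟙ᵀp=8.448681  c=𝟙ᵀq=79.979992  D=ac−b²=24.521738
λ₁=(c·0.130−b)/D = (79.979992·0.130−8.448681)/24.521738 = 0.079469
λ₂=(a−b·0.130)/D = (1.199074−8.448681·0.130)/24.521738 = 0.004108
w* = 0.079469·p + 0.004108·q:
  w_0 = 0.079469·1.3125 + 0.004108·6.2682 = 0.1301  (Visa)
  w_1 = 0.079469·2.7063 + 0.004108·16.8413 = 0.2843  (GE)
  w_2 = 0.079469·0.8814 + 0.004108·18.3845 = 0.1456  (Ford)
  w_3 = 0.079469·2.6744 + 0.004108·18.7471 = 0.2896  (Raytheon)
  w_4 = 0.079469·0.8741 + 0.004108·19.7389 = 0.1506  (Oracle)
Σw_i=1.0000  μᵀw=0.1300
σ²=wᵀΣw=λ₁·μ_p+λ₂ = 0.079469·0.130 + 0.004108 = 0.014439 ≈ 0.0144


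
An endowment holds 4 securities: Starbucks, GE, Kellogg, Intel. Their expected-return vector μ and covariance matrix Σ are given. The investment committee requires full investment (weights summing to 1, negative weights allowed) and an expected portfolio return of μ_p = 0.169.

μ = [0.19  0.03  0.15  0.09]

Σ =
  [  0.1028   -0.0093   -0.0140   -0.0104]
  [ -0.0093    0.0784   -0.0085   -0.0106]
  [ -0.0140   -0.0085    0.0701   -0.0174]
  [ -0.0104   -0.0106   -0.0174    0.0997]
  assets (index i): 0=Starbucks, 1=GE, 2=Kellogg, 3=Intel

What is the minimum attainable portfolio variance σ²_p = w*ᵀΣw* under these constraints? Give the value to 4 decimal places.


0.0316

g=Σ⁻¹μ = [2.6045  1.3029  3.2862  1.8864]
h=Σ⁻¹𝟙 = [16.6992  19.8493  24.5151  18.1609]
a=μᵀg=1.196652  b=𝟙ᵀg=9.080077  c=𝟙ᵀh=79.224508  D=ac−b²=12.356391
λ₁=(c·0.169−b)/D = (79.224508·0.169−9.080077)/12.356391 = 0.348716
λ₂=(a−b·0.169)/D = (1.196652−9.080077·0.169)/12.356391 = -0.027345
w* = 0.348716·g + -0.027345·h:
  w_0 = 0.348716·2.6045 + -0.027345·16.6992 = 0.4516  (Starbucks)
  w_1 = 0.348716·1.3029 + -0.027345·19.8493 = -0.0884  (GE)
  w_2 = 0.348716·3.2862 + -0.027345·24.5151 = 0.4756  (Kellogg)
  w_3 = 0.348716·1.8864 + -0.027345·18.1609 = 0.1612  (Intel)
Σw_i=1.0000  μᵀw=0.1690
σ²=wᵀΣw=λ₁·μ_p+λ₂ = 0.348716·0.169 + -0.027345 = 0.031588 ≈ 0.0316


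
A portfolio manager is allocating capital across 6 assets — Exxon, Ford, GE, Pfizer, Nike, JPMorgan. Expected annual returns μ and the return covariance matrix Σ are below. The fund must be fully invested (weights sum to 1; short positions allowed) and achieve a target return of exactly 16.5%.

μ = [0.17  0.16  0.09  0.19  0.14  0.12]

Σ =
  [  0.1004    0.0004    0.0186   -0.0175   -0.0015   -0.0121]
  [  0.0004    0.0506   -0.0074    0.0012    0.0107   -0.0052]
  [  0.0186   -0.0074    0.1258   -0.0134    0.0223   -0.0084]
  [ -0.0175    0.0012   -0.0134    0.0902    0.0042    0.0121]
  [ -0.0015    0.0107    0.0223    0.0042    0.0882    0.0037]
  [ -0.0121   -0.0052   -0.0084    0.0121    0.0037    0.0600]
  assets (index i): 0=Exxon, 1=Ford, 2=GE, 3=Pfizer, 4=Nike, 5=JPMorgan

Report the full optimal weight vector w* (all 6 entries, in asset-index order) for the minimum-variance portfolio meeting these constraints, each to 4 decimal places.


g=Σ⁻¹μ = [2.2144  3.2824  0.8352  2.2647  0.8095  2.3413]
h=Σ⁻¹𝟙 = [12.7038  21.5997  8.9655  11.7113  5.2840  19.6681]
a=μᵀg=1.801390  b=𝟙ᵀg=11.747565  c=𝟙ᵀh=79.932359  D=ac−b²=5.984066
λ₁=(c·0.165−b)/D = (79.932359·0.165−11.747565)/5.984066 = 0.240852
λ₂=(a−b·0.165)/D = (1.801390−11.747565·0.165)/5.984066 = -0.022887
w* = 0.240852·g + -0.022887·h:
  w_0 = 0.240852·2.2144 + -0.022887·12.7038 = 0.2426  (Exxon)
  w_1 = 0.240852·3.2824 + -0.022887·21.5997 = 0.2962  (Ford)
  w_2 = 0.240852·0.8352 + -0.022887·8.9655 = -0.0040  (GE)
  w_3 = 0.240852·2.2647 + -0.022887·11.7113 = 0.2774  (Pfizer)
  w_4 = 0.240852·0.8095 + -0.022887·5.2840 = 0.0740  (Nike)
  w_5 = 0.240852·2.3413 + -0.022887·19.6681 = 0.1138  (JPMorgan)
Σw_i=1.0000  μᵀw=0.1650
σ²=wᵀΣw=λ₁·μ_p+λ₂ = 0.240852·0.165 + -0.022887 = 0.016853 ≈ 0.0169

0.2426  0.2962  -0.0040  0.2774  0.0740  0.1138


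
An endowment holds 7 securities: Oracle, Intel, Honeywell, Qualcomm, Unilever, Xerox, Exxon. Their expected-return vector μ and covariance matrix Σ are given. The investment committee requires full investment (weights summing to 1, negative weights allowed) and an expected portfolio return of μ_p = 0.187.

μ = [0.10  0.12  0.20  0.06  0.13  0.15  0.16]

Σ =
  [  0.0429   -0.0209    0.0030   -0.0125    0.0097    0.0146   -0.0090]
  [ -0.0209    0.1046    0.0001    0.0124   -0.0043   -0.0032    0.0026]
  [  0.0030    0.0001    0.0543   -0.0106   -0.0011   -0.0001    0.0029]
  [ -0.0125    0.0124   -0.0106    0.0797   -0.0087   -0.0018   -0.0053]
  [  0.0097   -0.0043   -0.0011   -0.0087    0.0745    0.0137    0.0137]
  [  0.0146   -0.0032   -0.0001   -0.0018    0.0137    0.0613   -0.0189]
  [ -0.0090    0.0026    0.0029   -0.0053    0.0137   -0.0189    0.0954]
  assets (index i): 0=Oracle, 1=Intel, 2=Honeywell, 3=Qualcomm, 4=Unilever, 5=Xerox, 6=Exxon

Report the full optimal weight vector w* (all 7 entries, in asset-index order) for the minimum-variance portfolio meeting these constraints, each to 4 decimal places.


g=Σ⁻¹μ = [2.7775  1.5458  3.7713  1.7483  0.8777  2.4157  2.2321]
h=Σ⁻¹𝟙 = [31.4827  13.7839  19.9504  20.1208  7.5741  13.1206  15.0996]
a=μᵀg=2.155982  b=𝟙ᵀg=15.368327  c=𝟙ᵀh=121.132101  D=ac−b²=24.973132
λ₁=(c·0.187−b)/D = (121.132101·0.187−15.368327)/24.973132 = 0.291648
λ₂=(a−b·0.187)/D = (2.155982−15.368327·0.187)/24.973132 = -0.028747
w* = 0.291648·g + -0.028747·h:
  w_0 = 0.291648·2.7775 + -0.028747·31.4827 = -0.0950  (Oracle)
  w_1 = 0.291648·1.5458 + -0.028747·13.7839 = 0.0546  (Intel)
  w_2 = 0.291648·3.7713 + -0.028747·19.9504 = 0.5264  (Honeywell)
  w_3 = 0.291648·1.7483 + -0.028747·20.1208 = -0.0685  (Qualcomm)
  w_4 = 0.291648·0.8777 + -0.028747·7.5741 = 0.0383  (Unilever)
  w_5 = 0.291648·2.4157 + -0.028747·13.1206 = 0.3274  (Xerox)
  w_6 = 0.291648·2.2321 + -0.028747·15.0996 = 0.2169  (Exxon)
Σw_i=1.0000  μᵀw=0.1870
σ²=wᵀΣw=λ₁·μ_p+λ₂ = 0.291648·0.187 + -0.028747 = 0.025792 ≈ 0.0258

-0.0950  0.0546  0.5264  -0.0685  0.0383  0.3274  0.2169


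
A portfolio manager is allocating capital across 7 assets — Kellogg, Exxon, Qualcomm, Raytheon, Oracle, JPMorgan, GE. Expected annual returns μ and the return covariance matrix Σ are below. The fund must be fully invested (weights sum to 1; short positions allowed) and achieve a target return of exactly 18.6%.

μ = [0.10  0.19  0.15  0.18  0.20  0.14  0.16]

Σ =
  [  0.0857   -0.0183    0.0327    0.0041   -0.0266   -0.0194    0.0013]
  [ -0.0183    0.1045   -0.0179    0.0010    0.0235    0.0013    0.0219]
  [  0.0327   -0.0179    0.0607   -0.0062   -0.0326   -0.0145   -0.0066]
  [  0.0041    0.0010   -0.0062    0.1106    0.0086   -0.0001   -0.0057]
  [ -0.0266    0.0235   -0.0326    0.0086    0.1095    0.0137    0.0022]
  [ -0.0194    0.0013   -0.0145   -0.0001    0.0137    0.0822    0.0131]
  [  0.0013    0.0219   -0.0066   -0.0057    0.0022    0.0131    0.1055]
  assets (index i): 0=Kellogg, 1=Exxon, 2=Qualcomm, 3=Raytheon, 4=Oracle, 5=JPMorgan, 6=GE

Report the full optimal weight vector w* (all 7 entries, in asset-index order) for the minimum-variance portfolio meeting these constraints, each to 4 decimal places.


-0.1883  0.1718  0.4500  0.1812  0.2684  0.0156  0.1013

g=Σ⁻¹μ = [0.9658  1.9161  4.7394  1.6974  2.6398  2.1112  1.1779]
h=Σ⁻¹𝟙 = [11.3397  11.1427  27.0382  9.2659  14.6900  15.8922  6.9383]
a=μᵀg=2.489089  b=𝟙ᵀg=15.247709  c=𝟙ᵀh=96.307010  D=ac−b²=7.224067
λ₁=(c·0.186−b)/D = (96.307010·0.186−15.247709)/7.224067 = 0.368961
λ₂=(a−b·0.186)/D = (2.489089−15.247709·0.186)/7.224067 = -0.048032
w* = 0.368961·g + -0.048032·h:
  w_0 = 0.368961·0.9658 + -0.048032·11.3397 = -0.1883  (Kellogg)
  w_1 = 0.368961·1.9161 + -0.048032·11.1427 = 0.1718  (Exxon)
  w_2 = 0.368961·4.7394 + -0.048032·27.0382 = 0.4500  (Qualcomm)
  w_3 = 0.368961·1.6974 + -0.048032·9.2659 = 0.1812  (Raytheon)
  w_4 = 0.368961·2.6398 + -0.048032·14.6900 = 0.2684  (Oracle)
  w_5 = 0.368961·2.1112 + -0.048032·15.8922 = 0.0156  (JPMorgan)
  w_6 = 0.368961·1.1779 + -0.048032·6.9383 = 0.1013  (GE)
Σw_i=1.0000  μᵀw=0.1860
σ²=wᵀΣw=λ₁·μ_p+λ₂ = 0.368961·0.186 + -0.048032 = 0.020595 ≈ 0.0206


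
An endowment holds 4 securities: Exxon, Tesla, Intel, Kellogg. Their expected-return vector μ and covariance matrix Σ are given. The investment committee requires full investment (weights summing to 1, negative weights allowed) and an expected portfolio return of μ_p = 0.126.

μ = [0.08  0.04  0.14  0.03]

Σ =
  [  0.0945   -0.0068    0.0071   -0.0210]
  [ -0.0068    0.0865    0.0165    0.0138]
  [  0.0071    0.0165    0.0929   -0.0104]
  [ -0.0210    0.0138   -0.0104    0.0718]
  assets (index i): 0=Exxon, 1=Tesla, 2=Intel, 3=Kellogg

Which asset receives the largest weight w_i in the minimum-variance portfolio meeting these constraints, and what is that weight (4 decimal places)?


Intel (0.7701)

u=Σ⁻¹μ = [0.9383  0.1046  1.5165  0.8918]
v=Σ⁻¹𝟙 = [14.3998  7.8361  10.3011  18.1252]
a=μᵀu=0.318322  b=𝟙ᵀu=3.451327  c=𝟙ᵀv=50.662090  D=ac−b²=4.215196
λ₁=(c·0.126−b)/D = (50.662090·0.126−3.451327)/4.215196 = 0.695601
λ₂=(a−b·0.126)/D = (0.318322−3.451327·0.126)/4.215196 = -0.027649
w* = 0.695601·u + -0.027649·v:
  w_0 = 0.695601·0.9383 + -0.027649·14.3998 = 0.2546  (Exxon)
  w_1 = 0.695601·0.1046 + -0.027649·7.8361 = -0.1439  (Tesla)
  w_2 = 0.695601·1.5165 + -0.027649·10.3011 = 0.7701  (Intel)
  w_3 = 0.695601·0.8918 + -0.027649·18.1252 = 0.1192  (Kellogg)
Σw_i=1.0000  μᵀw=0.1260
σ²=wᵀΣw=λ₁·μ_p+λ₂ = 0.695601·0.126 + -0.027649 = 0.059997 ≈ 0.0600


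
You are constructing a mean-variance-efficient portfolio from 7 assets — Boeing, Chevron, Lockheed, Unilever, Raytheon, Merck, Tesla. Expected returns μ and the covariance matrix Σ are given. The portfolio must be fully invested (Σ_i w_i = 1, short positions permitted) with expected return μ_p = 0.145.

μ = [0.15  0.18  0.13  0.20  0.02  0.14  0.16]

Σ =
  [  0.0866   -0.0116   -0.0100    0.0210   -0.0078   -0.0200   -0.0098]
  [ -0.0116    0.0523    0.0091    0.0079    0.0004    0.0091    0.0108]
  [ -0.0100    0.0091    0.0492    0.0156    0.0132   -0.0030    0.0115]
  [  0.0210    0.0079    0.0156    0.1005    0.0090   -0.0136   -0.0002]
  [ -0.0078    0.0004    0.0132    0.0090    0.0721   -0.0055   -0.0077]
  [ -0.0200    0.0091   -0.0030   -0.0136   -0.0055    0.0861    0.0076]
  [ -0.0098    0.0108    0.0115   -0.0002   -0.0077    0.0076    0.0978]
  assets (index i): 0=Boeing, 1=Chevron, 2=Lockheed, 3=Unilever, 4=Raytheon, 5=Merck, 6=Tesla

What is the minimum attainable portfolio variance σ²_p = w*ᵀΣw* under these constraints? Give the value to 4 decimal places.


0.0112

g=Σ⁻¹μ = [2.7415  2.8985  2.0629  1.1290  0.3305  2.1208  1.2116]
h=Σ⁻¹𝟙 = [20.8337  15.9227  15.6786  2.7463  14.9624  15.9428  8.6554]
a=μᵀg=1.924303  b=𝟙ᵀg=12.494735  c=𝟙ᵀh=94.741996  D=ac−b²=26.193889
λ₁=(c·0.145−b)/D = (94.741996·0.145−12.494735)/26.193889 = 0.047448
λ₂=(a−b·0.145)/D = (1.924303−12.494735·0.145)/26.193889 = 0.004297
w* = 0.047448·g + 0.004297·h:
  w_0 = 0.047448·2.7415 + 0.004297·20.8337 = 0.2196  (Boeing)
  w_1 = 0.047448·2.8985 + 0.004297·15.9227 = 0.2060  (Chevron)
  w_2 = 0.047448·2.0629 + 0.004297·15.6786 = 0.1653  (Lockheed)
  w_3 = 0.047448·1.1290 + 0.004297·2.7463 = 0.0654  (Unilever)
  w_4 = 0.047448·0.3305 + 0.004297·14.9624 = 0.0800  (Raytheon)
  w_5 = 0.047448·2.1208 + 0.004297·15.9428 = 0.1691  (Merck)
  w_6 = 0.047448·1.2116 + 0.004297·8.6554 = 0.0947  (Tesla)
Σw_i=1.0000  μᵀw=0.1450
σ²=wᵀΣw=λ₁·μ_p+λ₂ = 0.047448·0.145 + 0.004297 = 0.011177 ≈ 0.0112


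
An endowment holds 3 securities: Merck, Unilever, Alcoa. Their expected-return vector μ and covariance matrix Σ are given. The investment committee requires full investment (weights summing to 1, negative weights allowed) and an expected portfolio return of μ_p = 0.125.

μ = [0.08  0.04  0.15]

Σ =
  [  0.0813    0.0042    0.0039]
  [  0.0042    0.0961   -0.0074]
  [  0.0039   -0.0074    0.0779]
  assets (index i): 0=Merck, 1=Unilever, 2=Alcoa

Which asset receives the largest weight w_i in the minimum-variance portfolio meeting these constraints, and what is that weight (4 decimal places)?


u=Σ⁻¹μ = [0.8641  0.5273  1.9324]
v=Σ⁻¹𝟙 = [11.0956  10.9467  13.3213]
a=μᵀu=0.380073  b=𝟙ᵀu=3.323715  c=𝟙ᵀv=35.363610  D=ac−b²=2.393657
λ₁=(c·0.125−b)/D = (35.363610·0.125−3.323715)/2.393657 = 0.458184
λ₂=(a−b·0.125)/D = (0.380073−3.323715·0.125)/2.393657 = -0.014786
w* = 0.458184·u + -0.014786·v:
  w_0 = 0.458184·0.8641 + -0.014786·11.0956 = 0.2318  (Merck)
  w_1 = 0.458184·0.5273 + -0.014786·10.9467 = 0.0797  (Unilever)
  w_2 = 0.458184·1.9324 + -0.014786·13.3213 = 0.6884  (Alcoa)
Σw_i=1.0000  μᵀw=0.1250
σ²=wᵀΣw=λ₁·μ_p+λ₂ = 0.458184·0.125 + -0.014786 = 0.042487 ≈ 0.0425

Alcoa (0.6884)


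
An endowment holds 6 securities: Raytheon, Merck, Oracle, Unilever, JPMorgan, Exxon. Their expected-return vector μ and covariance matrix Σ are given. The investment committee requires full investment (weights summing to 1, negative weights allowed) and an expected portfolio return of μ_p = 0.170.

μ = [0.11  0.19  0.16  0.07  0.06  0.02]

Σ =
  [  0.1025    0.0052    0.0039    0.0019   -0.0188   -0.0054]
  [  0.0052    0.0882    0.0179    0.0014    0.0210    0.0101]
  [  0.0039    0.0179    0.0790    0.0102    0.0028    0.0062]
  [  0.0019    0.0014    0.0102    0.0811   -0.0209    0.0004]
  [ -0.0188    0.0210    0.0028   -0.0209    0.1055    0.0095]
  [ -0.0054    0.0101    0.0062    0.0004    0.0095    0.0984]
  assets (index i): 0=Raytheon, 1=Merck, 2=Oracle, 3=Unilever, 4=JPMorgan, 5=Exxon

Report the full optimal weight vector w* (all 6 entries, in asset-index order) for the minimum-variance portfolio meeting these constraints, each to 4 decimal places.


0.1826  0.4539  0.3663  0.0794  0.0289  -0.1111

g=Σ⁻¹μ = [1.0134  1.6600  1.4865  0.7622  0.5358  -0.0600]
h=Σ⁻¹𝟙 = [11.6666  4.8612  8.0483  14.1153  12.4035  8.5419]
a=μᵀg=0.749004  b=𝟙ᵀg=5.397814  c=𝟙ᵀh=59.636900  D=ac−b²=15.531885
λ₁=(c·0.170−b)/D = (59.636900·0.170−5.397814)/15.531885 = 0.305208
λ₂=(a−b·0.170)/D = (0.749004−5.397814·0.170)/15.531885 = -0.010857
w* = 0.305208·g + -0.010857·h:
  w_0 = 0.305208·1.0134 + -0.010857·11.6666 = 0.1826  (Raytheon)
  w_1 = 0.305208·1.6600 + -0.010857·4.8612 = 0.4539  (Merck)
  w_2 = 0.305208·1.4865 + -0.010857·8.0483 = 0.3663  (Oracle)
  w_3 = 0.305208·0.7622 + -0.010857·14.1153 = 0.0794  (Unilever)
  w_4 = 0.305208·0.5358 + -0.010857·12.4035 = 0.0289  (JPMorgan)
  w_5 = 0.305208·-0.0600 + -0.010857·8.5419 = -0.1111  (Exxon)
Σw_i=1.0000  μᵀw=0.1700
σ²=wᵀΣw=λ₁·μ_p+λ₂ = 0.305208·0.170 + -0.010857 = 0.041029 ≈ 0.0410


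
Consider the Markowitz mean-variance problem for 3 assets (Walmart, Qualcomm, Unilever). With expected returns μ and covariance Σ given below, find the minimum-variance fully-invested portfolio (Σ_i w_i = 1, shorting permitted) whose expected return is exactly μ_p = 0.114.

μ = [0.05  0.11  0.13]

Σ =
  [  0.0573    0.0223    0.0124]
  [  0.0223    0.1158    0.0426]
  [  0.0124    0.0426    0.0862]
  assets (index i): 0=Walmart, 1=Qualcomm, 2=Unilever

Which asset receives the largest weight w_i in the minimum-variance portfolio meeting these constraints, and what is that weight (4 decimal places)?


Unilever (0.6431)

x=Σ⁻¹μ = [0.4453  0.4069  1.2430]
y=Σ⁻¹𝟙 = [14.5920  2.8478  8.0945]
a=μᵀx=0.228610  b=𝟙ᵀx=2.095139  c=𝟙ᵀy=25.534278  D=ac−b²=1.447774
λ₁=(c·0.114−b)/D = (25.534278·0.114−2.095139)/1.447774 = 0.563464
λ₂=(a−b·0.114)/D = (0.228610−2.095139·0.114)/1.447774 = -0.007070
w* = 0.563464·x + -0.007070·y:
  w_0 = 0.563464·0.4453 + -0.007070·14.5920 = 0.1477  (Walmart)
  w_1 = 0.563464·0.4069 + -0.007070·2.8478 = 0.2091  (Qualcomm)
  w_2 = 0.563464·1.2430 + -0.007070·8.0945 = 0.6431  (Unilever)
Σw_i=1.0000  μᵀw=0.1140
σ²=wᵀΣw=λ₁·μ_p+λ₂ = 0.563464·0.114 + -0.007070 = 0.057165 ≈ 0.0572


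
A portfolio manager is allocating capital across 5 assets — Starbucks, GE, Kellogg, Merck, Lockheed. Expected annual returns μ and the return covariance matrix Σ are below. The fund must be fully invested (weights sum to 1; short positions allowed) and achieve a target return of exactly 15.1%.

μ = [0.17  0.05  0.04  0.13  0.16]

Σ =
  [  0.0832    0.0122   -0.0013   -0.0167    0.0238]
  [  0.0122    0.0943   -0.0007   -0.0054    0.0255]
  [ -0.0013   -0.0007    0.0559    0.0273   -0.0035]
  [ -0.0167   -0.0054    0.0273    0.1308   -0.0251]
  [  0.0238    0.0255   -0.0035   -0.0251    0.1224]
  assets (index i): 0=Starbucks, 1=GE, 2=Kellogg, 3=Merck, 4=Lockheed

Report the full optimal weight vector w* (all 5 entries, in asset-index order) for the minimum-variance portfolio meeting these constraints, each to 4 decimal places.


x=Σ⁻¹μ = [1.9850  0.0285  0.1275  1.4555  1.2174]
y=Σ⁻¹𝟙 = [10.7494  8.0310  15.0054  7.4381  6.3610]
a=μᵀx=0.727971  b=𝟙ᵀx=4.813875  c=𝟙ᵀy=47.584841  D=ac−b²=11.466998
λ₁=(c·0.151−b)/D = (47.584841·0.151−4.813875)/11.466998 = 0.206805
λ₂=(a−b·0.151)/D = (0.727971−4.813875·0.151)/11.466998 = 0.000094
w* = 0.206805·x + 0.000094·y:
  w_0 = 0.206805·1.9850 + 0.000094·10.7494 = 0.4115  (Starbucks)
  w_1 = 0.206805·0.0285 + 0.000094·8.0310 = 0.0066  (GE)
  w_2 = 0.206805·0.1275 + 0.000094·15.0054 = 0.0278  (Kellogg)
  w_3 = 0.206805·1.4555 + 0.000094·7.4381 = 0.3017  (Merck)
  w_4 = 0.206805·1.2174 + 0.000094·6.3610 = 0.2524  (Lockheed)
Σw_i=1.0000  μᵀw=0.1510
σ²=wᵀΣw=λ₁·μ_p+λ₂ = 0.206805·0.151 + 0.000094 = 0.031321 ≈ 0.0313

0.4115  0.0066  0.0278  0.3017  0.2524


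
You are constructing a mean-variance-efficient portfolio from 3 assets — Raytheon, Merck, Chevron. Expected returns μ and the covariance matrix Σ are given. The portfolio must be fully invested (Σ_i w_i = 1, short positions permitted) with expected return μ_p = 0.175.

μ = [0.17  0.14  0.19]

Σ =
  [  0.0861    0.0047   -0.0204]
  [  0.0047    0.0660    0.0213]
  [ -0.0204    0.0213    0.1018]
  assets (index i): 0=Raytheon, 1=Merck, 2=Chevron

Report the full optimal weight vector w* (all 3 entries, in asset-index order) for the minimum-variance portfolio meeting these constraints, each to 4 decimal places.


x=Σ⁻¹μ = [2.3972  1.2795  2.0791]
y=Σ⁻¹𝟙 = [13.4460  10.8895  10.2392]
a=μᵀx=0.981681  b=𝟙ᵀx=5.755800  c=𝟙ᵀy=34.574714  D=ac−b²=0.812122
λ₁=(c·0.175−b)/D = (34.574714·0.175−5.755800)/0.812122 = 0.362969
λ₂=(a−b·0.175)/D = (0.981681−5.755800·0.175)/0.812122 = -0.031502
w* = 0.362969·x + -0.031502·y:
  w_0 = 0.362969·2.3972 + -0.031502·13.4460 = 0.4465  (Raytheon)
  w_1 = 0.362969·1.2795 + -0.031502·10.8895 = 0.1214  (Merck)
  w_2 = 0.362969·2.0791 + -0.031502·10.2392 = 0.4321  (Chevron)
Σw_i=1.0000  μᵀw=0.1750
σ²=wᵀΣw=λ₁·μ_p+λ₂ = 0.362969·0.175 + -0.031502 = 0.032017 ≈ 0.0320

0.4465  0.1214  0.4321


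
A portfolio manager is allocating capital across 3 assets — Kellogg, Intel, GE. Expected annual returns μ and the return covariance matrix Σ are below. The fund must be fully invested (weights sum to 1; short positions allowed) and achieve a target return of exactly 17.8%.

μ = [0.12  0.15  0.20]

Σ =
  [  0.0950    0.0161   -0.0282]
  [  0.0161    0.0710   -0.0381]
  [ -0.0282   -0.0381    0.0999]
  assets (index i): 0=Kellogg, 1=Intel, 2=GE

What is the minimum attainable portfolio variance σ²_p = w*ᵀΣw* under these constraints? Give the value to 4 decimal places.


0.0263

g=Σ⁻¹μ = [1.7917  3.8375  3.9713]
h=Σ⁻¹𝟙 = [13.3073  23.2029  22.6156]
a=μᵀg=1.584879  b=𝟙ᵀg=9.600426  c=𝟙ᵀh=59.125771  D=ac−b²=1.539019
λ₁=(c·0.178−b)/D = (59.125771·0.178−9.600426)/1.539019 = 0.600358
λ₂=(a−b·0.178)/D = (1.584879−9.600426·0.178)/1.539019 = -0.080569
w* = 0.600358·g + -0.080569·h:
  w_0 = 0.600358·1.7917 + -0.080569·13.3073 = 0.0035  (Kellogg)
  w_1 = 0.600358·3.8375 + -0.080569·23.2029 = 0.4344  (Intel)
  w_2 = 0.600358·3.9713 + -0.080569·22.6156 = 0.5621  (GE)
Σw_i=1.0000  μᵀw=0.1780
σ²=wᵀΣw=λ₁·μ_p+λ₂ = 0.600358·0.178 + -0.080569 = 0.026295 ≈ 0.0263


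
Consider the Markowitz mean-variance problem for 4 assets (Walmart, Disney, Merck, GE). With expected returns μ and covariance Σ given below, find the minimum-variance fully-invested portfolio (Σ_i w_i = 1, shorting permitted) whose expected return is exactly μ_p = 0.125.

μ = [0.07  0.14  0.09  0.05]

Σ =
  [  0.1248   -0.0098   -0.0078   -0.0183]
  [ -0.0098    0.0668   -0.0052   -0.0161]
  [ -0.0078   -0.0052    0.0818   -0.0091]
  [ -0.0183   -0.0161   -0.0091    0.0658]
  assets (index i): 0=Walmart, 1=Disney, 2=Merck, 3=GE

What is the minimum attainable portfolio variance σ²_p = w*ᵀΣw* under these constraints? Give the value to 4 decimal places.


x=Σ⁻¹μ = [1.1846  2.8823  1.6210  2.0188]
y=Σ⁻¹𝟙 = [15.3044  25.4557  18.4434  28.2332]
a=μᵀx=0.733275  b=𝟙ᵀx=7.706671  c=𝟙ᵀy=87.436668  D=ac−b²=4.722381
λ₁=(c·0.125−b)/D = (87.436668·0.125−7.706671)/4.722381 = 0.682476
λ₂=(a−b·0.125)/D = (0.733275−7.706671·0.125)/4.722381 = -0.048717
w* = 0.682476·x + -0.048717·y:
  w_0 = 0.682476·1.1846 + -0.048717·15.3044 = 0.0629  (Walmart)
  w_1 = 0.682476·2.8823 + -0.048717·25.4557 = 0.7270  (Disney)
  w_2 = 0.682476·1.6210 + -0.048717·18.4434 = 0.2078  (Merck)
  w_3 = 0.682476·2.0188 + -0.048717·28.2332 = 0.0023  (GE)
Σw_i=1.0000  μᵀw=0.1250
σ²=wᵀΣw=λ₁·μ_p+λ₂ = 0.682476·0.125 + -0.048717 = 0.036593 ≈ 0.0366

0.0366


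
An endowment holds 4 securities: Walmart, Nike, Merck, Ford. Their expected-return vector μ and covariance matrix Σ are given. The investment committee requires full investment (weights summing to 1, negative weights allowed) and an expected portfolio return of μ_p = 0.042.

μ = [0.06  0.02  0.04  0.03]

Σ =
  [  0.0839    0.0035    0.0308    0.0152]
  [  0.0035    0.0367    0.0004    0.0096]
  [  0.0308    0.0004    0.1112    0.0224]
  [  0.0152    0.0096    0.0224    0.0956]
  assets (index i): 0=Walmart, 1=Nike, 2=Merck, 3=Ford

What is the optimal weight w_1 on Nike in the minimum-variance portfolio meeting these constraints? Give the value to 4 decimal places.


u=Σ⁻¹μ = [0.6129  0.4499  0.1615  0.1333]
v=Σ⁻¹𝟙 = [7.8255  25.0333  5.6519  5.3779]
a=μᵀu=0.056232  b=𝟙ᵀu=1.357611  c=𝟙ᵀv=43.888656  D=ac−b²=0.624860
λ₁=(c·0.042−b)/D = (43.888656·0.042−1.357611)/0.624860 = 0.777314
λ₂=(a−b·0.042)/D = (0.056232−1.357611·0.042)/0.624860 = -0.001260
w* = 0.777314·u + -0.001260·v:
  w_0 = 0.777314·0.6129 + -0.001260·7.8255 = 0.4666  (Walmart)
  w_1 = 0.777314·0.4499 + -0.001260·25.0333 = 0.3181  (Nike)
  w_2 = 0.777314·0.1615 + -0.001260·5.6519 = 0.1184  (Merck)
  w_3 = 0.777314·0.1333 + -0.001260·5.3779 = 0.0969  (Ford)
Σw_i=1.0000  μᵀw=0.0420
σ²=wᵀΣw=λ₁·μ_p+λ₂ = 0.777314·0.042 + -0.001260 = 0.031387 ≈ 0.0314

0.3181


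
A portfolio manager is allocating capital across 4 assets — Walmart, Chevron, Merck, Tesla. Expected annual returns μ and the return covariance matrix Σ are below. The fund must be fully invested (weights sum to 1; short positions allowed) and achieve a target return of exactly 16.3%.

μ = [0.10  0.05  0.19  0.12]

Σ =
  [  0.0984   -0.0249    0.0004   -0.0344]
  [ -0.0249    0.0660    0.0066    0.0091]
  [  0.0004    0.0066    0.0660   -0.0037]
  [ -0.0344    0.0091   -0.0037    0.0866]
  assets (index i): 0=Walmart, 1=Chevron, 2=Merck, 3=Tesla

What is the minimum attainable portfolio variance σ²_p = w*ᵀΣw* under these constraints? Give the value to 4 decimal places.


0.0292

p=Σ⁻¹μ = [2.0107  0.9214  2.8984  2.2114]
q=Σ⁻¹𝟙 = [21.5106  19.2786  14.1400  18.6703]
a=μᵀp=1.063217  b=𝟙ᵀp=8.042012  c=𝟙ᵀq=73.599421  D=ac−b²=13.578231
λ₁=(c·0.163−b)/D = (73.599421·0.163−8.042012)/13.578231 = 0.291253
λ₂=(a−b·0.163)/D = (1.063217−8.042012·0.163)/13.578231 = -0.018237
w* = 0.291253·p + -0.018237·q:
  w_0 = 0.291253·2.0107 + -0.018237·21.5106 = 0.1933  (Walmart)
  w_1 = 0.291253·0.9214 + -0.018237·19.2786 = -0.0832  (Chevron)
  w_2 = 0.291253·2.8984 + -0.018237·14.1400 = 0.5863  (Merck)
  w_3 = 0.291253·2.2114 + -0.018237·18.6703 = 0.3036  (Tesla)
Σw_i=1.0000  μᵀw=0.1630
σ²=wᵀΣw=λ₁·μ_p+λ₂ = 0.291253·0.163 + -0.018237 = 0.029237 ≈ 0.0292


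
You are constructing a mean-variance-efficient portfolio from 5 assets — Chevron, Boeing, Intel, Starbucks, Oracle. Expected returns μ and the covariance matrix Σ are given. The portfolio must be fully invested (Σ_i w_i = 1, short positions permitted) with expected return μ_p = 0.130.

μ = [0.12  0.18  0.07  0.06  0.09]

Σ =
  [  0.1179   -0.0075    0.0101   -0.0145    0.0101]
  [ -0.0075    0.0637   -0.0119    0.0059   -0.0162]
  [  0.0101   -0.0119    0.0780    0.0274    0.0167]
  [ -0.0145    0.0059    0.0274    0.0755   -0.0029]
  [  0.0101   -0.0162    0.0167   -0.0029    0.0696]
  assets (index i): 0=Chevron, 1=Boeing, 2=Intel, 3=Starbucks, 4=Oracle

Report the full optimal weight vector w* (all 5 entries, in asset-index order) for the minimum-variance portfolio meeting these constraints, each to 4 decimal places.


u=Σ⁻¹μ = [1.0914  3.4951  0.7140  0.5412  1.7995]
v=Σ⁻¹𝟙 = [9.1714  21.3522  7.3353  11.3179  16.7184]
a=μᵀu=1.004494  b=𝟙ᵀu=7.641169  c=𝟙ᵀv=65.895220  D=ac−b²=7.803913
λ₁=(c·0.130−b)/D = (65.895220·0.130−7.641169)/7.803913 = 0.118557
λ₂=(a−b·0.130)/D = (1.004494−7.641169·0.130)/7.803913 = 0.001428
w* = 0.118557·u + 0.001428·v:
  w_0 = 0.118557·1.0914 + 0.001428·9.1714 = 0.1425  (Chevron)
  w_1 = 0.118557·3.4951 + 0.001428·21.3522 = 0.4449  (Boeing)
  w_2 = 0.118557·0.7140 + 0.001428·7.3353 = 0.0951  (Intel)
  w_3 = 0.118557·0.5412 + 0.001428·11.3179 = 0.0803  (Starbucks)
  w_4 = 0.118557·1.7995 + 0.001428·16.7184 = 0.2372  (Oracle)
Σw_i=1.0000  μᵀw=0.1300
σ²=wᵀΣw=λ₁·μ_p+λ₂ = 0.118557·0.130 + 0.001428 = 0.016840 ≈ 0.0168

0.1425  0.4449  0.0951  0.0803  0.2372


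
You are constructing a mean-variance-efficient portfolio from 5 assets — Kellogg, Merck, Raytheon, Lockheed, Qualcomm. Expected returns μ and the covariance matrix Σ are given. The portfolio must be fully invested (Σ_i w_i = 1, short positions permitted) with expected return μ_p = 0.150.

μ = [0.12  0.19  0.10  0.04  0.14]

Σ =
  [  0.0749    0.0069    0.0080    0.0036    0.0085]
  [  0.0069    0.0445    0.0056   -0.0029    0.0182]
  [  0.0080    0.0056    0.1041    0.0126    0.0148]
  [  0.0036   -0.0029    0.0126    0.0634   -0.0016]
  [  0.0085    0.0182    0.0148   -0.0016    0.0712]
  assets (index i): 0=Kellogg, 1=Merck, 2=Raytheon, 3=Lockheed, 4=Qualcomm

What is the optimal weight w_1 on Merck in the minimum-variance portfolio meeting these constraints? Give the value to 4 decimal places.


u=Σ⁻¹μ = [1.0825  3.7613  0.4822  0.6656  0.7903]
v=Σ⁻¹𝟙 = [9.5468  18.2761  4.9686  15.2697  7.5439]
a=μᵀu=1.030027  b=𝟙ᵀu=6.781862  c=𝟙ᵀv=55.605032  D=ac−b²=11.281046
λ₁=(c·0.150−b)/D = (55.605032·0.150−6.781862)/11.281046 = 0.138187
λ₂=(a−b·0.150)/D = (1.030027−6.781862·0.150)/11.281046 = 0.001130
w* = 0.138187·u + 0.001130·v:
  w_0 = 0.138187·1.0825 + 0.001130·9.5468 = 0.1604  (Kellogg)
  w_1 = 0.138187·3.7613 + 0.001130·18.2761 = 0.5404  (Merck)
  w_2 = 0.138187·0.4822 + 0.001130·4.9686 = 0.0722  (Raytheon)
  w_3 = 0.138187·0.6656 + 0.001130·15.2697 = 0.1092  (Lockheed)
  w_4 = 0.138187·0.7903 + 0.001130·7.5439 = 0.1177  (Qualcomm)
Σw_i=1.0000  μᵀw=0.1500
σ²=wᵀΣw=λ₁·μ_p+λ₂ = 0.138187·0.150 + 0.001130 = 0.021858 ≈ 0.0219

0.5404


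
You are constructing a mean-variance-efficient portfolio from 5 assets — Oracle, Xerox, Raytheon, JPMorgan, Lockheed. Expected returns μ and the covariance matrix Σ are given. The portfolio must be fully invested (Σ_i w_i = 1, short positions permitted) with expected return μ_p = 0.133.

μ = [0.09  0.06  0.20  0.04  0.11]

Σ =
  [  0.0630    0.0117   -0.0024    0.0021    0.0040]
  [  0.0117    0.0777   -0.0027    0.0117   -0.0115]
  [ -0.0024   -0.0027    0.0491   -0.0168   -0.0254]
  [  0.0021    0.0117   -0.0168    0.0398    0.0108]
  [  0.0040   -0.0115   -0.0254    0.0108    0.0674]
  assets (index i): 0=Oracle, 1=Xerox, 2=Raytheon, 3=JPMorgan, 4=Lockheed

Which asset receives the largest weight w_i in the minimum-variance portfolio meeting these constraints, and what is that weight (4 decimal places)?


u=Σ⁻¹μ = [1.1638  1.0562  7.1461  2.5570  4.0265]
v=Σ⁻¹𝟙 = [12.5478  11.8901  47.9862  33.3941  28.8537]
a=μᵀu=2.142537  b=𝟙ᵀu=15.949611  c=𝟙ᵀv=134.671812  D=ac−b²=34.149251
λ₁=(c·0.133−b)/D = (134.671812·0.133−15.949611)/34.149251 = 0.057446
λ₂=(a−b·0.133)/D = (2.142537−15.949611·0.133)/34.149251 = 0.000622
w* = 0.057446·u + 0.000622·v:
  w_0 = 0.057446·1.1638 + 0.000622·12.5478 = 0.0747  (Oracle)
  w_1 = 0.057446·1.0562 + 0.000622·11.8901 = 0.0681  (Xerox)
  w_2 = 0.057446·7.1461 + 0.000622·47.9862 = 0.4404  (Raytheon)
  w_3 = 0.057446·2.5570 + 0.000622·33.3941 = 0.1677  (JPMorgan)
  w_4 = 0.057446·4.0265 + 0.000622·28.8537 = 0.2493  (Lockheed)
Σw_i=1.0000  μᵀw=0.1330
σ²=wᵀΣw=λ₁·μ_p+λ₂ = 0.057446·0.133 + 0.000622 = 0.008262 ≈ 0.0083

Raytheon (0.4404)


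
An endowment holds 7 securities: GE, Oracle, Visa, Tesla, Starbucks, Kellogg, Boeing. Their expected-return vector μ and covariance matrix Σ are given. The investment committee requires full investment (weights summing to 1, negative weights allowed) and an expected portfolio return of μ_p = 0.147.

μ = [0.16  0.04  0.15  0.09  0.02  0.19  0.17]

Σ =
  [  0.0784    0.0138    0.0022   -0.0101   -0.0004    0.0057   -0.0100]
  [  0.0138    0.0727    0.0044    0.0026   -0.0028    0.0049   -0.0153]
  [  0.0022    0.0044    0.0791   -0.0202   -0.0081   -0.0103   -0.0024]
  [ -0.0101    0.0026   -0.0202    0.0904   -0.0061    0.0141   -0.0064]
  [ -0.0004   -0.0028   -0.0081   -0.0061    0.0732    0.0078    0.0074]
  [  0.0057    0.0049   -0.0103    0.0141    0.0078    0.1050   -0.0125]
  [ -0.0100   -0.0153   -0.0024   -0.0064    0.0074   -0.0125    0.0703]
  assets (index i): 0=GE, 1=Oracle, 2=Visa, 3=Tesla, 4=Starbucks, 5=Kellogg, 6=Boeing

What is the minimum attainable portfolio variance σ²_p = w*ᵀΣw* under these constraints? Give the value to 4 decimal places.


x=Σ⁻¹μ = [2.4050  0.4656  2.6507  1.7761  0.1737  2.0784  3.4651]
y=Σ⁻¹𝟙 = [14.2362  13.7447  19.3458  17.6810  14.7267  9.1081  21.5806]
a=μᵀx=1.948303  b=𝟙ᵀx=13.014528  c=𝟙ᵀy=110.423118  D=ac−b²=45.759795
λ₁=(c·0.147−b)/D = (110.423118·0.147−13.014528)/45.759795 = 0.070317
λ₂=(a−b·0.147)/D = (1.948303−13.014528·0.147)/45.759795 = 0.000769
w* = 0.070317·x + 0.000769·y:
  w_0 = 0.070317·2.4050 + 0.000769·14.2362 = 0.1801  (GE)
  w_1 = 0.070317·0.4656 + 0.000769·13.7447 = 0.0433  (Oracle)
  w_2 = 0.070317·2.6507 + 0.000769·19.3458 = 0.2013  (Visa)
  w_3 = 0.070317·1.7761 + 0.000769·17.6810 = 0.1385  (Tesla)
  w_4 = 0.070317·0.1737 + 0.000769·14.7267 = 0.0235  (Starbucks)
  w_5 = 0.070317·2.0784 + 0.000769·9.1081 = 0.1531  (Kellogg)
  w_6 = 0.070317·3.4651 + 0.000769·21.5806 = 0.2602  (Boeing)
Σw_i=1.0000  μᵀw=0.1470
σ²=wᵀΣw=λ₁·μ_p+λ₂ = 0.070317·0.147 + 0.000769 = 0.011105 ≈ 0.0111

0.0111


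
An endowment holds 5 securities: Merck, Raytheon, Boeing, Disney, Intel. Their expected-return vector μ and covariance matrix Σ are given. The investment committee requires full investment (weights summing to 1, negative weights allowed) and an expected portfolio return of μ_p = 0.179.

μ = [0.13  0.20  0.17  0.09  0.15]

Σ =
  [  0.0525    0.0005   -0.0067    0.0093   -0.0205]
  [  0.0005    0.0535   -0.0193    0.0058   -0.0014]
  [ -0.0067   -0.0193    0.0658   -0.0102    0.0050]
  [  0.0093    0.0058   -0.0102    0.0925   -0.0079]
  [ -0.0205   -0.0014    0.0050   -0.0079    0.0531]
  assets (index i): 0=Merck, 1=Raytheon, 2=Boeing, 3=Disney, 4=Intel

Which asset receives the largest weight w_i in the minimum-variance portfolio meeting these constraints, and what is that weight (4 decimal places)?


x=Σ⁻¹μ = [4.5450  5.2942  4.4236  1.0527  4.4592]
y=Σ⁻¹𝟙 = [32.2865  27.3122  25.8834  11.3772  31.2726]
a=μᵀx=3.165324  b=𝟙ᵀx=19.774693  c=𝟙ᵀy=128.131855  D=ac−b²=14.540339
λ₁=(c·0.179−b)/D = (128.131855·0.179−19.774693)/14.540339 = 0.217389
λ₂=(a−b·0.179)/D = (3.165324−19.774693·0.179)/14.540339 = -0.025745
w* = 0.217389·x + -0.025745·y:
  w_0 = 0.217389·4.5450 + -0.025745·32.2865 = 0.1568  (Merck)
  w_1 = 0.217389·5.2942 + -0.025745·27.3122 = 0.4477  (Raytheon)
  w_2 = 0.217389·4.4236 + -0.025745·25.8834 = 0.2953  (Boeing)
  w_3 = 0.217389·1.0527 + -0.025745·11.3772 = -0.0641  (Disney)
  w_4 = 0.217389·4.4592 + -0.025745·31.2726 = 0.1643  (Intel)
Σw_i=1.0000  μᵀw=0.1790
σ²=wᵀΣw=λ₁·μ_p+λ₂ = 0.217389·0.179 + -0.025745 = 0.013167 ≈ 0.0132

Raytheon (0.4477)


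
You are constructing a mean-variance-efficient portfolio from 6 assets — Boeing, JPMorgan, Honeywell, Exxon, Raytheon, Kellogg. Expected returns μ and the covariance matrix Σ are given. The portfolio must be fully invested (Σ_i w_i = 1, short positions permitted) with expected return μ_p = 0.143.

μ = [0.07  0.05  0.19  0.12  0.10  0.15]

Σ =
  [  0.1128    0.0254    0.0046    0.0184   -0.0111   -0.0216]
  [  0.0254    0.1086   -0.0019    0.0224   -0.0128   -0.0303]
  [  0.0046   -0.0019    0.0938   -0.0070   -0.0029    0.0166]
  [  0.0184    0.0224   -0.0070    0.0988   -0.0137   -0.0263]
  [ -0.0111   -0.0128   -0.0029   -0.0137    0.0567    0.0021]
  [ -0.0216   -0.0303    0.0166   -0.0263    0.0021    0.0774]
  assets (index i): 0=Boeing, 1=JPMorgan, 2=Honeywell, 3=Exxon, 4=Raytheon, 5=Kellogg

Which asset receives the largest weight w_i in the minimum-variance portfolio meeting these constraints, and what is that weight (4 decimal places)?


Honeywell (0.2840)

x=Σ⁻¹μ = [0.7858  0.9677  1.7481  2.0812  2.6246  2.7972]
y=Σ⁻¹𝟙 = [10.0607  13.4811  8.1904  15.7342  25.9854  23.8898]
a=μᵀx=1.367313  b=𝟙ᵀx=11.004604  c=𝟙ᵀy=97.341694  D=ac−b²=11.995215
λ₁=(c·0.143−b)/D = (97.341694·0.143−11.004604)/11.995215 = 0.243035
λ₂=(a−b·0.143)/D = (1.367313−11.004604·0.143)/11.995215 = -0.017202
w* = 0.243035·x + -0.017202·y:
  w_0 = 0.243035·0.7858 + -0.017202·10.0607 = 0.0179  (Boeing)
  w_1 = 0.243035·0.9677 + -0.017202·13.4811 = 0.0033  (JPMorgan)
  w_2 = 0.243035·1.7481 + -0.017202·8.1904 = 0.2840  (Honeywell)
  w_3 = 0.243035·2.0812 + -0.017202·15.7342 = 0.2351  (Exxon)
  w_4 = 0.243035·2.6246 + -0.017202·25.9854 = 0.1909  (Raytheon)
  w_5 = 0.243035·2.7972 + -0.017202·23.8898 = 0.2688  (Kellogg)
Σw_i=1.0000  μᵀw=0.1430
σ²=wᵀΣw=λ₁·μ_p+λ₂ = 0.243035·0.143 + -0.017202 = 0.017552 ≈ 0.0176


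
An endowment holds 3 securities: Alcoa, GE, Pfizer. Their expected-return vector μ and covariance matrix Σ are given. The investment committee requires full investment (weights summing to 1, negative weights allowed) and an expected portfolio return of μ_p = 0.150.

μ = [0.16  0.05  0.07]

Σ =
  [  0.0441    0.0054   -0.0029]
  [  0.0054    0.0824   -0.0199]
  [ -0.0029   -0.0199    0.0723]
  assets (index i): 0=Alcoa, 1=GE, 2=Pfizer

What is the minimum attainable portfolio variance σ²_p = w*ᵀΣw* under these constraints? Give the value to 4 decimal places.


x=Σ⁻¹μ = [3.6301  0.6833  1.3019]
y=Σ⁻¹𝟙 = [22.0512  15.2590  18.9157]
a=μᵀx=0.706106  b=𝟙ᵀx=5.615237  c=𝟙ᵀy=56.225897  D=ac−b²=8.170530
λ₁=(c·0.150−b)/D = (56.225897·0.150−5.615237)/8.170530 = 0.344977
λ₂=(a−b·0.150)/D = (0.706106−5.615237·0.150)/8.170530 = -0.016667
w* = 0.344977·x + -0.016667·y:
  w_0 = 0.344977·3.6301 + -0.016667·22.0512 = 0.8848  (Alcoa)
  w_1 = 0.344977·0.6833 + -0.016667·15.2590 = -0.0186  (GE)
  w_2 = 0.344977·1.3019 + -0.016667·18.9157 = 0.1338  (Pfizer)
Σw_i=1.0000  μᵀw=0.1500
σ²=wᵀΣw=λ₁·μ_p+λ₂ = 0.344977·0.150 + -0.016667 = 0.035079 ≈ 0.0351

0.0351
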